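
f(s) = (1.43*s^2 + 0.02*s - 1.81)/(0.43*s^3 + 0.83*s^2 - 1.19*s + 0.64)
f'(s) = (2.86*s + 0.02)/(0.43*s^3 + 0.83*s^2 - 1.19*s + 0.64) + (-1.29*s^2 - 1.66*s + 1.19)*(1.43*s^2 + 0.02*s - 1.81)/(0.43*s^3 + 0.83*s^2 - 1.19*s + 0.64)^2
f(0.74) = -2.61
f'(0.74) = 10.51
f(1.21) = 0.26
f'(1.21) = 2.36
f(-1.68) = 0.74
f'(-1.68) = -1.54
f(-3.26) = -8.55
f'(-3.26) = -33.06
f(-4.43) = -1.72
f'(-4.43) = -1.07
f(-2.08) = 1.53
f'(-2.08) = -2.60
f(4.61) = 0.52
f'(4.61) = -0.08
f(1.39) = 0.56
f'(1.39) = 1.13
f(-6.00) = -0.90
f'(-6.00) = -0.26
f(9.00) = 0.31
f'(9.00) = -0.03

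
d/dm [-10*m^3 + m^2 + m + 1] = -30*m^2 + 2*m + 1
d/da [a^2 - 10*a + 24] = 2*a - 10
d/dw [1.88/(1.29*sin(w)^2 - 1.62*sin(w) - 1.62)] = (3.0456 - 4.8504*sin(w))*cos(w)/(-1.29*sin(w)^2 + 1.62*sin(w) + 1.62)^2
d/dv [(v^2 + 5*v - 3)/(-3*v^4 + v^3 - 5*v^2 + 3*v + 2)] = (6*v^5 + 44*v^4 - 46*v^3 + 37*v^2 - 26*v + 19)/(9*v^8 - 6*v^7 + 31*v^6 - 28*v^5 + 19*v^4 - 26*v^3 - 11*v^2 + 12*v + 4)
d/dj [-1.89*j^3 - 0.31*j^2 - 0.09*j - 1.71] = -5.67*j^2 - 0.62*j - 0.09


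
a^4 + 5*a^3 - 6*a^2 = a^2*(a - 1)*(a + 6)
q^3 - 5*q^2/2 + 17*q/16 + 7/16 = (q - 7/4)*(q - 1)*(q + 1/4)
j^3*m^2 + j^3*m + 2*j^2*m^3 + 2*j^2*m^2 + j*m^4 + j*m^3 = m*(j + m)^2*(j*m + j)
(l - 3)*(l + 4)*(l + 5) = l^3 + 6*l^2 - 7*l - 60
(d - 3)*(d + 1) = d^2 - 2*d - 3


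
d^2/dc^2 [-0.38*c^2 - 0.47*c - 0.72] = -0.760000000000000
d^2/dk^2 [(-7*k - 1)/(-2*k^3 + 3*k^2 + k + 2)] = 2*(-(7*k + 1)*(-6*k^2 + 6*k + 1)^2 + (-42*k^2 + 42*k - 3*(2*k - 1)*(7*k + 1) + 7)*(-2*k^3 + 3*k^2 + k + 2))/(-2*k^3 + 3*k^2 + k + 2)^3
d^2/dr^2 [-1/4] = 0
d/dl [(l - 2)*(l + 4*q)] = 2*l + 4*q - 2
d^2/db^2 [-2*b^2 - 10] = -4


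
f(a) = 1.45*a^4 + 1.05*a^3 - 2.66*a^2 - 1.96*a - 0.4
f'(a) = 5.8*a^3 + 3.15*a^2 - 5.32*a - 1.96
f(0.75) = -2.46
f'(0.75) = -1.73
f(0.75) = -2.46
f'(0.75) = -1.73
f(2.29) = 33.65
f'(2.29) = 72.03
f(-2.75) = 45.96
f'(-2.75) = -84.13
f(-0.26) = -0.08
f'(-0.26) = -0.47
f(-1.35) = -0.37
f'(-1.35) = -3.31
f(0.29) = -1.16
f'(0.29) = -3.10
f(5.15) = 1082.37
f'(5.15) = 846.41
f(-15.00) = 69293.00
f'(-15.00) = -18788.41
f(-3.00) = 70.64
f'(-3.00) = -114.25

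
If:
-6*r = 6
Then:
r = -1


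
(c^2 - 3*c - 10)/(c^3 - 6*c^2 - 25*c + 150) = (c + 2)/(c^2 - c - 30)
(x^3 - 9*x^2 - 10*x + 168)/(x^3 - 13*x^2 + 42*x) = (x + 4)/x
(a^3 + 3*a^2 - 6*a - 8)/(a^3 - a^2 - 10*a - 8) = (a^2 + 2*a - 8)/(a^2 - 2*a - 8)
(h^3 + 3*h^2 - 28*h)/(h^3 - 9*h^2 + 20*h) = (h + 7)/(h - 5)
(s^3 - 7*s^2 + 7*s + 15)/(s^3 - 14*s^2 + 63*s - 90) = (s + 1)/(s - 6)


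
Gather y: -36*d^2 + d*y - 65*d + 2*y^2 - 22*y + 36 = -36*d^2 - 65*d + 2*y^2 + y*(d - 22) + 36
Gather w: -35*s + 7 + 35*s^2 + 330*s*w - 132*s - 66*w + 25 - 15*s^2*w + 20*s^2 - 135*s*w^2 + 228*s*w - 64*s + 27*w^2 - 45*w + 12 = 55*s^2 - 231*s + w^2*(27 - 135*s) + w*(-15*s^2 + 558*s - 111) + 44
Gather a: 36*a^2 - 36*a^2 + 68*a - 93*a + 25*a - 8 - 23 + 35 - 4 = 0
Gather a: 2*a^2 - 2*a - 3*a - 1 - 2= 2*a^2 - 5*a - 3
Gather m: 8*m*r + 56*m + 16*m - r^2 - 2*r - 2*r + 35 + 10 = m*(8*r + 72) - r^2 - 4*r + 45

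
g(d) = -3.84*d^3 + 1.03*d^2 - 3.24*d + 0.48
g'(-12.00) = -1686.84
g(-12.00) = 6823.20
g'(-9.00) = -954.90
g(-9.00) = 2912.43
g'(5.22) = -306.39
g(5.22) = -534.56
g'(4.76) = -254.45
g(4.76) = -405.75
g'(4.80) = -258.77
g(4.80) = -416.01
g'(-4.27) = -222.08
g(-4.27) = 332.06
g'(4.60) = -237.53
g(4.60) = -366.40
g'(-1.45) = -30.45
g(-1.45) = 19.05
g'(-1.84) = -46.03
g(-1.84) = 33.85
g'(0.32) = -3.76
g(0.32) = -0.58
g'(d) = -11.52*d^2 + 2.06*d - 3.24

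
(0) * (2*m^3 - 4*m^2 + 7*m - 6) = 0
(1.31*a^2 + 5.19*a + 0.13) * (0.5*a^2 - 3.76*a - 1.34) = 0.655*a^4 - 2.3306*a^3 - 21.2048*a^2 - 7.4434*a - 0.1742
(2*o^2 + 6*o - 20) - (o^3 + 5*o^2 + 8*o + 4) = -o^3 - 3*o^2 - 2*o - 24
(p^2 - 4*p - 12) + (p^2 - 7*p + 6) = 2*p^2 - 11*p - 6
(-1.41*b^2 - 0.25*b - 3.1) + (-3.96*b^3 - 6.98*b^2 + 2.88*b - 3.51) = -3.96*b^3 - 8.39*b^2 + 2.63*b - 6.61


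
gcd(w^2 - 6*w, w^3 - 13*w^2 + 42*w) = w^2 - 6*w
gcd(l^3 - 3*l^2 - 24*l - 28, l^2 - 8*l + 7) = l - 7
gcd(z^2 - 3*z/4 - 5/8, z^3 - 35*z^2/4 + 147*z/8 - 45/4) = z - 5/4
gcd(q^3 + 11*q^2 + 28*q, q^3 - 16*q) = q^2 + 4*q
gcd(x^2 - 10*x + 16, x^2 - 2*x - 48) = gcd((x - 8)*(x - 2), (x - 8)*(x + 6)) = x - 8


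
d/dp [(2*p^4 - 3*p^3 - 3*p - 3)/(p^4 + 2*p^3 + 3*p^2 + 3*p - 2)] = (7*p^6 + 12*p^5 + 18*p^4 - 10*p^3 + 45*p^2 + 18*p + 15)/(p^8 + 4*p^7 + 10*p^6 + 18*p^5 + 17*p^4 + 10*p^3 - 3*p^2 - 12*p + 4)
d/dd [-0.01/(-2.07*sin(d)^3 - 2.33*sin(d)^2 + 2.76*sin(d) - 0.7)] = (-0.0621*sin(d)^2 - 0.0466*sin(d) + 0.0276)*cos(d)/(2.07*sin(d)^3 + 2.33*sin(d)^2 - 2.76*sin(d) + 0.7)^2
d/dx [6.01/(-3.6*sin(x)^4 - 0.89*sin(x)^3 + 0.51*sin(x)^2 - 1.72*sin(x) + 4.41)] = (86.544*sin(x)^3 + 16.0467*sin(x)^2 - 6.1302*sin(x) + 10.3372)*cos(x)/(3.6*sin(x)^4 + 0.89*sin(x)^3 - 0.51*sin(x)^2 + 1.72*sin(x) - 4.41)^2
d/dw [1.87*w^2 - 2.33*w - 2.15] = 3.74*w - 2.33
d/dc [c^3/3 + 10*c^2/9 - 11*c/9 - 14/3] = c^2 + 20*c/9 - 11/9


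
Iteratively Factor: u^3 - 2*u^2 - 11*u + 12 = (u + 3)*(u^2 - 5*u + 4) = (u - 4)*(u + 3)*(u - 1)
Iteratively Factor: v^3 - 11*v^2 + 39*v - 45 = (v - 5)*(v^2 - 6*v + 9) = (v - 5)*(v - 3)*(v - 3)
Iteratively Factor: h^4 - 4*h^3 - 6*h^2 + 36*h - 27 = (h - 3)*(h^3 - h^2 - 9*h + 9) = (h - 3)*(h + 3)*(h^2 - 4*h + 3) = (h - 3)*(h - 1)*(h + 3)*(h - 3)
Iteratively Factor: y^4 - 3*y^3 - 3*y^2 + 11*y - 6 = (y + 2)*(y^3 - 5*y^2 + 7*y - 3) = (y - 1)*(y + 2)*(y^2 - 4*y + 3) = (y - 1)^2*(y + 2)*(y - 3)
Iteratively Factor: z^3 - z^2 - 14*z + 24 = (z + 4)*(z^2 - 5*z + 6) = (z - 3)*(z + 4)*(z - 2)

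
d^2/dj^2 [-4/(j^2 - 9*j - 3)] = 8*(-j^2 + 9*j + (2*j - 9)^2 + 3)/(-j^2 + 9*j + 3)^3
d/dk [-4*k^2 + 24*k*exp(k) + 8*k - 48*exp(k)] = 24*k*exp(k) - 8*k - 24*exp(k) + 8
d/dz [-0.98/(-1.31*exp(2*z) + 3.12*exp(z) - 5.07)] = (3.0576 - 2.5676*exp(z))*exp(z)/(1.31*exp(2*z) - 3.12*exp(z) + 5.07)^2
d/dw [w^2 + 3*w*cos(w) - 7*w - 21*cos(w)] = -3*w*sin(w) + 2*w + 21*sin(w) + 3*cos(w) - 7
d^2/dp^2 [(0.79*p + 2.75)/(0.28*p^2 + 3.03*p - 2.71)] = ((0.56*p + 3.03)*(0.79*p + 2.75)*(1.12*p + 6.06) - (1.3272*p + 6.3274)*(0.28*p^2 + 3.03*p - 2.71))/(0.28*p^2 + 3.03*p - 2.71)^3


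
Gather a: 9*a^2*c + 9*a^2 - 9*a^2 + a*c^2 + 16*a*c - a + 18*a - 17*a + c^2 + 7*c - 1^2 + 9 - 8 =9*a^2*c + a*(c^2 + 16*c) + c^2 + 7*c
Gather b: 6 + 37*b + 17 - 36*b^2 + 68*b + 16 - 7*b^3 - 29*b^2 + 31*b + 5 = -7*b^3 - 65*b^2 + 136*b + 44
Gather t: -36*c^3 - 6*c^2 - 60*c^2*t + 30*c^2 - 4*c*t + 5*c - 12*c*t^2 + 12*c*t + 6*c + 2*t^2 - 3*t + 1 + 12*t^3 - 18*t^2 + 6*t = -36*c^3 + 24*c^2 + 11*c + 12*t^3 + t^2*(-12*c - 16) + t*(-60*c^2 + 8*c + 3) + 1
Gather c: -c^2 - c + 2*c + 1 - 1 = -c^2 + c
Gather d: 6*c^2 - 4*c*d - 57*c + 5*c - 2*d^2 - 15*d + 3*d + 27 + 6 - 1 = 6*c^2 - 52*c - 2*d^2 + d*(-4*c - 12) + 32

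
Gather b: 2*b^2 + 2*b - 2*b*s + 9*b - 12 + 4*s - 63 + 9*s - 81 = 2*b^2 + b*(11 - 2*s) + 13*s - 156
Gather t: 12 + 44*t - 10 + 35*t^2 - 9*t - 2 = 35*t^2 + 35*t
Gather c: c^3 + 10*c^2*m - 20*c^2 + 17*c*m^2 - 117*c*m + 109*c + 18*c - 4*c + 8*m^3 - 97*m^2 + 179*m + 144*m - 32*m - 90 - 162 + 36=c^3 + c^2*(10*m - 20) + c*(17*m^2 - 117*m + 123) + 8*m^3 - 97*m^2 + 291*m - 216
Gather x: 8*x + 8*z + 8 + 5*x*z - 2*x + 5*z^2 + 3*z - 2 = x*(5*z + 6) + 5*z^2 + 11*z + 6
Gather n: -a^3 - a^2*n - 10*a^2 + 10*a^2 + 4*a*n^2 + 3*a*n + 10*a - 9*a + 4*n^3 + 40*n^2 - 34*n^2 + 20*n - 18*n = -a^3 + a + 4*n^3 + n^2*(4*a + 6) + n*(-a^2 + 3*a + 2)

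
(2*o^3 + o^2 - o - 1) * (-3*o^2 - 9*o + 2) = -6*o^5 - 21*o^4 - 2*o^3 + 14*o^2 + 7*o - 2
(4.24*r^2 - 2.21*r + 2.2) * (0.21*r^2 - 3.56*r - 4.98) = 0.8904*r^4 - 15.5585*r^3 - 12.7856*r^2 + 3.1738*r - 10.956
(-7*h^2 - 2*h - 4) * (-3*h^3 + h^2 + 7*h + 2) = 21*h^5 - h^4 - 39*h^3 - 32*h^2 - 32*h - 8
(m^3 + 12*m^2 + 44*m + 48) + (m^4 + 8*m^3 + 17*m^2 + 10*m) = m^4 + 9*m^3 + 29*m^2 + 54*m + 48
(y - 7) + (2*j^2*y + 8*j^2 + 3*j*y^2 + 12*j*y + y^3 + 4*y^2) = 2*j^2*y + 8*j^2 + 3*j*y^2 + 12*j*y + y^3 + 4*y^2 + y - 7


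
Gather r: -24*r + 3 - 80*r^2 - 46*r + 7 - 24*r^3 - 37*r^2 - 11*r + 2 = -24*r^3 - 117*r^2 - 81*r + 12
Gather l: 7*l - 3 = 7*l - 3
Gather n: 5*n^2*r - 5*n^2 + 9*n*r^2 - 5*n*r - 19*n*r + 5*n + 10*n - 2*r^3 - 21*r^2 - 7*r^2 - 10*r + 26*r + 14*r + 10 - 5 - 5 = n^2*(5*r - 5) + n*(9*r^2 - 24*r + 15) - 2*r^3 - 28*r^2 + 30*r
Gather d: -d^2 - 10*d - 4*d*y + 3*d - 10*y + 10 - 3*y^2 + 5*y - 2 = -d^2 + d*(-4*y - 7) - 3*y^2 - 5*y + 8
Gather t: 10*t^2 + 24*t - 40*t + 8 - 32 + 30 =10*t^2 - 16*t + 6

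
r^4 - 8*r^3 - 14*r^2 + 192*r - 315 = (r - 7)*(r - 3)^2*(r + 5)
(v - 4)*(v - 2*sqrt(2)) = v^2 - 4*v - 2*sqrt(2)*v + 8*sqrt(2)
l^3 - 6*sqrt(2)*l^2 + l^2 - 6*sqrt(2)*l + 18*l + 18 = (l + 1)*(l - 3*sqrt(2))^2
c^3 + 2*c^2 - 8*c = c*(c - 2)*(c + 4)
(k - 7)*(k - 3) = k^2 - 10*k + 21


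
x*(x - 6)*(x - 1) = x^3 - 7*x^2 + 6*x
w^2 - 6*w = w*(w - 6)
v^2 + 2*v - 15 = (v - 3)*(v + 5)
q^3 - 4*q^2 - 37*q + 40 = (q - 8)*(q - 1)*(q + 5)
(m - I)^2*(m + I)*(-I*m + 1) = -I*m^4 - 2*I*m^2 - I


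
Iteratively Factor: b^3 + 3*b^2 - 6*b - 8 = (b + 4)*(b^2 - b - 2) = (b - 2)*(b + 4)*(b + 1)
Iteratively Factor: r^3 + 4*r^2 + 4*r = (r)*(r^2 + 4*r + 4) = r*(r + 2)*(r + 2)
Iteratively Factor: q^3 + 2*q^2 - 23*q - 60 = (q + 3)*(q^2 - q - 20) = (q - 5)*(q + 3)*(q + 4)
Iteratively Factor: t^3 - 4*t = (t - 2)*(t^2 + 2*t) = t*(t - 2)*(t + 2)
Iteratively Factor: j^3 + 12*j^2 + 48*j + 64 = (j + 4)*(j^2 + 8*j + 16) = (j + 4)^2*(j + 4)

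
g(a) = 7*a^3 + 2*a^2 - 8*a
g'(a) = 21*a^2 + 4*a - 8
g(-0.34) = 2.68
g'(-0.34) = -6.93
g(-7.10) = -2347.76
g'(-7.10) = 1022.21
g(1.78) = 31.58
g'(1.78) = 65.66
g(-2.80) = -115.58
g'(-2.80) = 145.44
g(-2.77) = -111.27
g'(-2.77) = 142.05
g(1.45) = 13.95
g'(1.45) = 41.95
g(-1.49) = -6.80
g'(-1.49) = 32.66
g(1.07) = 2.31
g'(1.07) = 20.32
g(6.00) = 1536.00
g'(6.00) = 772.00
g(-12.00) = -11712.00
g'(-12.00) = 2968.00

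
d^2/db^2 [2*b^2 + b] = 4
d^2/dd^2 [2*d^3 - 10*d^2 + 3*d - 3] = 12*d - 20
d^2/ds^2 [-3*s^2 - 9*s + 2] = -6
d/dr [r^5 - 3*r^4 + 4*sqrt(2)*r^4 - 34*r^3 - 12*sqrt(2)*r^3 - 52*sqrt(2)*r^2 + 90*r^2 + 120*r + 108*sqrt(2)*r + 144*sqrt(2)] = 5*r^4 - 12*r^3 + 16*sqrt(2)*r^3 - 102*r^2 - 36*sqrt(2)*r^2 - 104*sqrt(2)*r + 180*r + 120 + 108*sqrt(2)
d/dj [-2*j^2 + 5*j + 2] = 5 - 4*j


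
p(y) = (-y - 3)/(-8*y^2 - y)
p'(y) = (-y - 3)*(16*y + 1)/(-8*y^2 - y)^2 - 1/(-8*y^2 - y) = (y*(8*y + 1) - (y + 3)*(16*y + 1))/(y^2*(8*y + 1)^2)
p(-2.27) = 0.02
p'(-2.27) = 0.04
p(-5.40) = -0.01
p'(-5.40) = 0.00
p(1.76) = 0.18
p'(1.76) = -0.16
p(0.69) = 0.82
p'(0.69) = -1.97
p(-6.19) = -0.01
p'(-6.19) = -0.00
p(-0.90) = 0.38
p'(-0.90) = 1.08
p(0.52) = 1.31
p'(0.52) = -4.18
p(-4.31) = -0.01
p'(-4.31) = 0.00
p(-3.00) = 0.00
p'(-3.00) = 0.01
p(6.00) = 0.03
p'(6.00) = -0.00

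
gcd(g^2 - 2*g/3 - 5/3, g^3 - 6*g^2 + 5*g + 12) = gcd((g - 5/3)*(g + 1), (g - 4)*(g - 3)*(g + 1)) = g + 1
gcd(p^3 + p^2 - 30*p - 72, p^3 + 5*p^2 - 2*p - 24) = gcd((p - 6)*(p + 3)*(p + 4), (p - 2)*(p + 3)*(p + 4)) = p^2 + 7*p + 12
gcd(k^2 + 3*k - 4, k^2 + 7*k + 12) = k + 4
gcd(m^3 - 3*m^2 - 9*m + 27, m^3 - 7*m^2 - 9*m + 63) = m^2 - 9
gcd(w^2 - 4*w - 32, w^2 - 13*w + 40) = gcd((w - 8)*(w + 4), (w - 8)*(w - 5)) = w - 8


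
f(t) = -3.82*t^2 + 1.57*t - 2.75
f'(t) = 1.57 - 7.64*t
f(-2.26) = -25.81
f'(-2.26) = 18.84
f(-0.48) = -4.38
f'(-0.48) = 5.24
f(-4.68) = -93.76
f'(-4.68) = 37.33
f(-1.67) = -16.03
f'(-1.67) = 14.33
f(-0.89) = -7.17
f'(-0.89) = 8.37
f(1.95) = -14.21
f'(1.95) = -13.33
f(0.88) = -4.33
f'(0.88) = -5.15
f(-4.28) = -79.45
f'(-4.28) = 34.27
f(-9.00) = -326.30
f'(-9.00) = 70.33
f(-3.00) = -41.84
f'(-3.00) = 24.49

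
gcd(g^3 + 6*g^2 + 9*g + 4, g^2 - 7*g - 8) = g + 1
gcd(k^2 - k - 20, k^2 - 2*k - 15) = k - 5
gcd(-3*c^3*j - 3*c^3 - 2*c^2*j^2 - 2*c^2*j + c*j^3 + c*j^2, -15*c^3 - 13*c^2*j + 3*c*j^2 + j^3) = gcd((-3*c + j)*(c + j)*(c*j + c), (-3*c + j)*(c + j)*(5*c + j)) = 3*c^2 + 2*c*j - j^2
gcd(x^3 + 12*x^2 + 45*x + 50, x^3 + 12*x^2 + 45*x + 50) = x^3 + 12*x^2 + 45*x + 50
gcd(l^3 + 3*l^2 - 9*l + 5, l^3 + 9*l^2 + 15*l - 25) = l^2 + 4*l - 5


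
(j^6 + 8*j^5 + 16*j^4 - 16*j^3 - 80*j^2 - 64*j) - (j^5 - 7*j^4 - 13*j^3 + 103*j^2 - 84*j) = j^6 + 7*j^5 + 23*j^4 - 3*j^3 - 183*j^2 + 20*j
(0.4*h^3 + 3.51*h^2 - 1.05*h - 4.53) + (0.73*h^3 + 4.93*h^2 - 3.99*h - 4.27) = 1.13*h^3 + 8.44*h^2 - 5.04*h - 8.8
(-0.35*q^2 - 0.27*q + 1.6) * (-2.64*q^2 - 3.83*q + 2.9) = 0.924*q^4 + 2.0533*q^3 - 4.2049*q^2 - 6.911*q + 4.64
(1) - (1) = 0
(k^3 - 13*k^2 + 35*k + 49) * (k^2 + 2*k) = k^5 - 11*k^4 + 9*k^3 + 119*k^2 + 98*k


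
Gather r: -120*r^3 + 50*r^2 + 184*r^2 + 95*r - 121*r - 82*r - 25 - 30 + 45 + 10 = -120*r^3 + 234*r^2 - 108*r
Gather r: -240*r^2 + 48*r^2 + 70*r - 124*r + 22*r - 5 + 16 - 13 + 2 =-192*r^2 - 32*r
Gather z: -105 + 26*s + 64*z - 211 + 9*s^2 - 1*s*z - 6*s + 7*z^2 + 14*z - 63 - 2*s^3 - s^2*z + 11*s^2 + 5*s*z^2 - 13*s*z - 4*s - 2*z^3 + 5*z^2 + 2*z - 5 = -2*s^3 + 20*s^2 + 16*s - 2*z^3 + z^2*(5*s + 12) + z*(-s^2 - 14*s + 80) - 384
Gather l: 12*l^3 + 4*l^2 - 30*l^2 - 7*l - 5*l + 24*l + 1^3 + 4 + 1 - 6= 12*l^3 - 26*l^2 + 12*l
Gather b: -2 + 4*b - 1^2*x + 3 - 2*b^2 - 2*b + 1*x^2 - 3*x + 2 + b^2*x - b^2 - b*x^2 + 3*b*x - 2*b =b^2*(x - 3) + b*(-x^2 + 3*x) + x^2 - 4*x + 3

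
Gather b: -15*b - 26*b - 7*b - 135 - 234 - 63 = -48*b - 432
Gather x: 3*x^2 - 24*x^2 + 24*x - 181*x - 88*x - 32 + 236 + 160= -21*x^2 - 245*x + 364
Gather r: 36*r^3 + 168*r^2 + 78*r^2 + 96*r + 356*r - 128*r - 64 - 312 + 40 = 36*r^3 + 246*r^2 + 324*r - 336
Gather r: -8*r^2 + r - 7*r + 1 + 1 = -8*r^2 - 6*r + 2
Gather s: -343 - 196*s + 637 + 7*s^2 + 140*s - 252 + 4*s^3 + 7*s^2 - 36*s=4*s^3 + 14*s^2 - 92*s + 42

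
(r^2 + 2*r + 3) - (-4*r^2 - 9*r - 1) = 5*r^2 + 11*r + 4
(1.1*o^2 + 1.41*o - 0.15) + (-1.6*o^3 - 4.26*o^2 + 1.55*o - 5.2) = -1.6*o^3 - 3.16*o^2 + 2.96*o - 5.35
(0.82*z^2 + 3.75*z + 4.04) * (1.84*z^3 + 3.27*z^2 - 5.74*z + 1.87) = 1.5088*z^5 + 9.5814*z^4 + 14.9893*z^3 - 6.7808*z^2 - 16.1771*z + 7.5548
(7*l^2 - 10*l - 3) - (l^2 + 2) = 6*l^2 - 10*l - 5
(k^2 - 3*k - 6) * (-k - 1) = -k^3 + 2*k^2 + 9*k + 6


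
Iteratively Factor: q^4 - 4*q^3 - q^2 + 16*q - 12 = (q - 3)*(q^3 - q^2 - 4*q + 4) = (q - 3)*(q + 2)*(q^2 - 3*q + 2) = (q - 3)*(q - 2)*(q + 2)*(q - 1)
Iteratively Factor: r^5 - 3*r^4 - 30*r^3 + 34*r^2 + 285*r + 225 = (r + 1)*(r^4 - 4*r^3 - 26*r^2 + 60*r + 225) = (r + 1)*(r + 3)*(r^3 - 7*r^2 - 5*r + 75) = (r - 5)*(r + 1)*(r + 3)*(r^2 - 2*r - 15) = (r - 5)*(r + 1)*(r + 3)^2*(r - 5)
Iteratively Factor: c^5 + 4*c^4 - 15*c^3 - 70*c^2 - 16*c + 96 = (c + 4)*(c^4 - 15*c^2 - 10*c + 24) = (c - 4)*(c + 4)*(c^3 + 4*c^2 + c - 6) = (c - 4)*(c - 1)*(c + 4)*(c^2 + 5*c + 6) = (c - 4)*(c - 1)*(c + 3)*(c + 4)*(c + 2)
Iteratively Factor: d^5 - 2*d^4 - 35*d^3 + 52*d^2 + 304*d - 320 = (d + 4)*(d^4 - 6*d^3 - 11*d^2 + 96*d - 80) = (d - 5)*(d + 4)*(d^3 - d^2 - 16*d + 16) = (d - 5)*(d + 4)^2*(d^2 - 5*d + 4) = (d - 5)*(d - 1)*(d + 4)^2*(d - 4)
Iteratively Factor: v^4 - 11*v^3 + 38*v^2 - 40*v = (v - 5)*(v^3 - 6*v^2 + 8*v) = (v - 5)*(v - 4)*(v^2 - 2*v) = v*(v - 5)*(v - 4)*(v - 2)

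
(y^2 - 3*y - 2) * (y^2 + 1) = y^4 - 3*y^3 - y^2 - 3*y - 2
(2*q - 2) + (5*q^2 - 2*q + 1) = 5*q^2 - 1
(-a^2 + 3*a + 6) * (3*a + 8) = -3*a^3 + a^2 + 42*a + 48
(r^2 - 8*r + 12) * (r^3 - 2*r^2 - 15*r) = r^5 - 10*r^4 + 13*r^3 + 96*r^2 - 180*r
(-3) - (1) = -4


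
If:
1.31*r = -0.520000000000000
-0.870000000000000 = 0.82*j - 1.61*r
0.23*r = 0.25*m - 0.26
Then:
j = -1.84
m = 0.67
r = -0.40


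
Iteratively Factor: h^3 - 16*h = (h)*(h^2 - 16) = h*(h - 4)*(h + 4)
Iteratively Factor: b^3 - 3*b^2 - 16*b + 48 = (b - 4)*(b^2 + b - 12) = (b - 4)*(b - 3)*(b + 4)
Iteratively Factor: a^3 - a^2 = (a)*(a^2 - a) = a^2*(a - 1)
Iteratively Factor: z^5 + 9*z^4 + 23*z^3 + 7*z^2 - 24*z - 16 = (z + 1)*(z^4 + 8*z^3 + 15*z^2 - 8*z - 16) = (z + 1)*(z + 4)*(z^3 + 4*z^2 - z - 4) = (z + 1)^2*(z + 4)*(z^2 + 3*z - 4) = (z - 1)*(z + 1)^2*(z + 4)*(z + 4)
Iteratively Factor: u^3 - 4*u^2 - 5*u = (u - 5)*(u^2 + u) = u*(u - 5)*(u + 1)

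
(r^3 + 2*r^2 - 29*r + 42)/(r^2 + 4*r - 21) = r - 2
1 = 1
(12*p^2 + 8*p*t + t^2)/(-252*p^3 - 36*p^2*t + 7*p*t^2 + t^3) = (-2*p - t)/(42*p^2 - p*t - t^2)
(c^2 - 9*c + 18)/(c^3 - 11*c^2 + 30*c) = (c - 3)/(c*(c - 5))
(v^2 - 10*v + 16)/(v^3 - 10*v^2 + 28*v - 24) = (v - 8)/(v^2 - 8*v + 12)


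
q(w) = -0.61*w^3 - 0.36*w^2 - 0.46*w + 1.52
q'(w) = -1.83*w^2 - 0.72*w - 0.46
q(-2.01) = 5.94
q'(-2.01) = -6.41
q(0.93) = 0.29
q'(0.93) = -2.71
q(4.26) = -54.13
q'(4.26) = -36.74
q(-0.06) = 1.55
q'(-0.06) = -0.42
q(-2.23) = 7.52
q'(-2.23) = -7.95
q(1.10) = -0.23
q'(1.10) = -3.47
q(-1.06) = 2.33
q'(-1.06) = -1.75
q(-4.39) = 48.21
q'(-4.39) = -32.57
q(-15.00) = 1986.17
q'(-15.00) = -401.41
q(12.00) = -1109.92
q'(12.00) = -272.62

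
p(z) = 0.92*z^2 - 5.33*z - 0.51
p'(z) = 1.84*z - 5.33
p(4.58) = -5.62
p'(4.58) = 3.10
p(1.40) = -6.17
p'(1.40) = -2.75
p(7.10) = 8.02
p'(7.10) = 7.73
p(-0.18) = 0.48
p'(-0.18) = -5.66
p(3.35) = -8.04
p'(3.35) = 0.83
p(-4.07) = 36.42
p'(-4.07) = -12.82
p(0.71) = -3.83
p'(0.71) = -4.02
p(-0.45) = 2.07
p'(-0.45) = -6.16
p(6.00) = 0.63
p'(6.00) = 5.71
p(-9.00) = 121.98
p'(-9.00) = -21.89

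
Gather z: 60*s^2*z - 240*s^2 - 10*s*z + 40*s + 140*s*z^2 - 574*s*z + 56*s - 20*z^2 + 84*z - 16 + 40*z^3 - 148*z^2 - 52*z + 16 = -240*s^2 + 96*s + 40*z^3 + z^2*(140*s - 168) + z*(60*s^2 - 584*s + 32)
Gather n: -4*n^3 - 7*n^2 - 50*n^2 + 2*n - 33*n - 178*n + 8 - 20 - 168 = -4*n^3 - 57*n^2 - 209*n - 180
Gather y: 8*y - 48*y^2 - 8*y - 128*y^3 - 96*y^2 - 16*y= -128*y^3 - 144*y^2 - 16*y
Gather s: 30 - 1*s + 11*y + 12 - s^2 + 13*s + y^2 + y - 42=-s^2 + 12*s + y^2 + 12*y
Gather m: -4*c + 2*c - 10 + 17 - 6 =1 - 2*c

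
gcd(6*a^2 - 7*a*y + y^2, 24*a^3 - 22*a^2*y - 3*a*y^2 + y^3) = 6*a^2 - 7*a*y + y^2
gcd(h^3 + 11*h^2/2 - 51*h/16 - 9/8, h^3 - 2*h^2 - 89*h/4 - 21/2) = 1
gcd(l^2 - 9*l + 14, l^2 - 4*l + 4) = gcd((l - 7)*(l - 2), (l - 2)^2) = l - 2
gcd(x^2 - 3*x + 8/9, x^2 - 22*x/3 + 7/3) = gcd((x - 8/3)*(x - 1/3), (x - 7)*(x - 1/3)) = x - 1/3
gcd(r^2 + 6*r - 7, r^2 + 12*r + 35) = r + 7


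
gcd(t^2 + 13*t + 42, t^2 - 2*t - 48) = t + 6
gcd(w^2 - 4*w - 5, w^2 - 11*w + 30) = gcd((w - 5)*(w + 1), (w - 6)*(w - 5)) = w - 5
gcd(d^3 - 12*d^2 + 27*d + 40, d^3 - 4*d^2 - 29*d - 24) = d^2 - 7*d - 8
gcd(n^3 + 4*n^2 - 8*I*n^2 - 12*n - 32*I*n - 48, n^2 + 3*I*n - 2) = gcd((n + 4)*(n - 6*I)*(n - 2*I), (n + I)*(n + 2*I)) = 1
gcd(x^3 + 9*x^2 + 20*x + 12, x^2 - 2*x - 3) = x + 1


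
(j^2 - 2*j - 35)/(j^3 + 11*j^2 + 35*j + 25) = (j - 7)/(j^2 + 6*j + 5)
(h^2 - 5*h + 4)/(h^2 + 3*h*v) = (h^2 - 5*h + 4)/(h*(h + 3*v))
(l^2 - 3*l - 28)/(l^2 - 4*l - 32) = (l - 7)/(l - 8)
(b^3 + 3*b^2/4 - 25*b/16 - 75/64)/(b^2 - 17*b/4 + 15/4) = (b^2 + 2*b + 15/16)/(b - 3)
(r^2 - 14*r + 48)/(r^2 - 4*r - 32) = (r - 6)/(r + 4)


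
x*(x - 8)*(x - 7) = x^3 - 15*x^2 + 56*x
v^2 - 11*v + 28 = (v - 7)*(v - 4)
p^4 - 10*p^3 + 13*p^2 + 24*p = p*(p - 8)*(p - 3)*(p + 1)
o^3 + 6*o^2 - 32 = (o - 2)*(o + 4)^2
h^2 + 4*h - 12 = (h - 2)*(h + 6)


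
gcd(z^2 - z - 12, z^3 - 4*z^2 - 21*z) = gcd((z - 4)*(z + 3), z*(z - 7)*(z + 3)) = z + 3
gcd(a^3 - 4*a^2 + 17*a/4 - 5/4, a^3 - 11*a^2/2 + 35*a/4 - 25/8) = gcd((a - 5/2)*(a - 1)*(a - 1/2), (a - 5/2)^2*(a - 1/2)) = a^2 - 3*a + 5/4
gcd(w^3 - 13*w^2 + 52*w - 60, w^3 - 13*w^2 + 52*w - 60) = w^3 - 13*w^2 + 52*w - 60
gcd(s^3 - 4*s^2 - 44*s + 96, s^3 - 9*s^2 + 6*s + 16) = s^2 - 10*s + 16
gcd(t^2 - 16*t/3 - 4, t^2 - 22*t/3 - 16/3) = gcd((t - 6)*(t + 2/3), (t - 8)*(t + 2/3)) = t + 2/3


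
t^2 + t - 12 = (t - 3)*(t + 4)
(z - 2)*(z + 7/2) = z^2 + 3*z/2 - 7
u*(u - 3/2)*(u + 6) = u^3 + 9*u^2/2 - 9*u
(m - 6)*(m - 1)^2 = m^3 - 8*m^2 + 13*m - 6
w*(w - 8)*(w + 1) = w^3 - 7*w^2 - 8*w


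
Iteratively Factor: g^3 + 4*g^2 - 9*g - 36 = (g + 3)*(g^2 + g - 12) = (g + 3)*(g + 4)*(g - 3)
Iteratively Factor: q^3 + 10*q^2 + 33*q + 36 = (q + 3)*(q^2 + 7*q + 12) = (q + 3)*(q + 4)*(q + 3)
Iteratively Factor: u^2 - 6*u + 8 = (u - 4)*(u - 2)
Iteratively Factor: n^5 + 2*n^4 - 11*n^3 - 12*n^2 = (n)*(n^4 + 2*n^3 - 11*n^2 - 12*n) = n*(n + 4)*(n^3 - 2*n^2 - 3*n) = n*(n - 3)*(n + 4)*(n^2 + n) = n*(n - 3)*(n + 1)*(n + 4)*(n)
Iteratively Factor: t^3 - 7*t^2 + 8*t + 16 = (t - 4)*(t^2 - 3*t - 4) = (t - 4)*(t + 1)*(t - 4)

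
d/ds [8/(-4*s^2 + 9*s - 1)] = 8*(8*s - 9)/(4*s^2 - 9*s + 1)^2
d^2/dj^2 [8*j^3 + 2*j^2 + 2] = 48*j + 4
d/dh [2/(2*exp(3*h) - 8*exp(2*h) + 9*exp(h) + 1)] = (-12*exp(2*h) + 32*exp(h) - 18)*exp(h)/(2*exp(3*h) - 8*exp(2*h) + 9*exp(h) + 1)^2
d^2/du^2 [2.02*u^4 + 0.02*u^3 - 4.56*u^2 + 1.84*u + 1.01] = 24.24*u^2 + 0.12*u - 9.12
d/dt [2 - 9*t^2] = -18*t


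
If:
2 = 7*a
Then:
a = 2/7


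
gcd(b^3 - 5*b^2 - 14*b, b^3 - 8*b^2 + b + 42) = b^2 - 5*b - 14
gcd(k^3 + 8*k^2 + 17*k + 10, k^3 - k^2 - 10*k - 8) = k^2 + 3*k + 2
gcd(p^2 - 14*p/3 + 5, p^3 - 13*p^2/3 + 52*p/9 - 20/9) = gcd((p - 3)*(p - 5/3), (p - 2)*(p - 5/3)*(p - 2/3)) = p - 5/3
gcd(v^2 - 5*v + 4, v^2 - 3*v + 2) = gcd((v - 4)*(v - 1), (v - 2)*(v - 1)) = v - 1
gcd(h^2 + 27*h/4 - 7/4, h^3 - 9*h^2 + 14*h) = 1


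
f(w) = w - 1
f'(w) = 1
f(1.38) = 0.38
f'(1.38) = 1.00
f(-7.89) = -8.89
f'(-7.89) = 1.00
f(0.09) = -0.91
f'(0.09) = 1.00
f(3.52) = 2.52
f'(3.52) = 1.00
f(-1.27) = -2.27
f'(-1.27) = 1.00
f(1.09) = 0.09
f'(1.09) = 1.00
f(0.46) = -0.54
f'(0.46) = 1.00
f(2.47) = 1.47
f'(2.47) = 1.00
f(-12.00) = -13.00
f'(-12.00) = 1.00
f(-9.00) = -10.00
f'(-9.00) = 1.00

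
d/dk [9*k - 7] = 9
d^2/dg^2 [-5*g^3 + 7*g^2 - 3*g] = 14 - 30*g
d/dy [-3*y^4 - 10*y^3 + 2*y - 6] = -12*y^3 - 30*y^2 + 2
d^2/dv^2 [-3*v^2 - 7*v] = -6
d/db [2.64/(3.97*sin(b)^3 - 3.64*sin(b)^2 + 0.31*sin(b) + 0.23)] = (-31.4424*sin(b)^2 + 19.2192*sin(b) - 0.8184)*cos(b)/(3.97*sin(b)^3 - 3.64*sin(b)^2 + 0.31*sin(b) + 0.23)^2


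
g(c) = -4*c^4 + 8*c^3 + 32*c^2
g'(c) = -16*c^3 + 24*c^2 + 64*c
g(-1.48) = 24.97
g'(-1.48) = 9.72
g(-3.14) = -321.01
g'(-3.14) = 531.02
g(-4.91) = -2500.31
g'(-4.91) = 2158.29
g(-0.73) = 12.80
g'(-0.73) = -27.71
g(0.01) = 0.00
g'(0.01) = 0.64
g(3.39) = 151.14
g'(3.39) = -130.56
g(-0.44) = 5.36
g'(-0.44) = -22.15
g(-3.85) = -861.04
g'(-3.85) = 1022.41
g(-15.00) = -222300.00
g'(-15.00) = 58440.00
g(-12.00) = -92160.00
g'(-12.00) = 30336.00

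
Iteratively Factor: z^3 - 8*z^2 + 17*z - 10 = (z - 5)*(z^2 - 3*z + 2) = (z - 5)*(z - 1)*(z - 2)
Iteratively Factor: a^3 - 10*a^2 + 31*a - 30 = (a - 5)*(a^2 - 5*a + 6) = (a - 5)*(a - 2)*(a - 3)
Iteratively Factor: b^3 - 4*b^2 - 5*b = (b)*(b^2 - 4*b - 5) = b*(b + 1)*(b - 5)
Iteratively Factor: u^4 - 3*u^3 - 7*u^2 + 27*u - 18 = (u - 2)*(u^3 - u^2 - 9*u + 9) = (u - 3)*(u - 2)*(u^2 + 2*u - 3) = (u - 3)*(u - 2)*(u + 3)*(u - 1)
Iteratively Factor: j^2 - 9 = (j + 3)*(j - 3)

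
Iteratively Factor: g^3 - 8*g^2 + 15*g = (g - 3)*(g^2 - 5*g) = (g - 5)*(g - 3)*(g)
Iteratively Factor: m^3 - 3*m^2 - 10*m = (m)*(m^2 - 3*m - 10) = m*(m - 5)*(m + 2)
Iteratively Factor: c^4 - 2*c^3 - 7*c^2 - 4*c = (c + 1)*(c^3 - 3*c^2 - 4*c) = (c - 4)*(c + 1)*(c^2 + c) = (c - 4)*(c + 1)^2*(c)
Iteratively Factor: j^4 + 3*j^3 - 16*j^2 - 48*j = (j - 4)*(j^3 + 7*j^2 + 12*j) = (j - 4)*(j + 4)*(j^2 + 3*j) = j*(j - 4)*(j + 4)*(j + 3)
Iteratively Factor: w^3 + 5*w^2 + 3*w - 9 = (w + 3)*(w^2 + 2*w - 3) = (w + 3)^2*(w - 1)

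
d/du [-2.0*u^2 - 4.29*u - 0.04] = -4.0*u - 4.29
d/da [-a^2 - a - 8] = -2*a - 1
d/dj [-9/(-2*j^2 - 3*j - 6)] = 9*(-4*j - 3)/(2*j^2 + 3*j + 6)^2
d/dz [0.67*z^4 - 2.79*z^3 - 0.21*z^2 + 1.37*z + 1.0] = 2.68*z^3 - 8.37*z^2 - 0.42*z + 1.37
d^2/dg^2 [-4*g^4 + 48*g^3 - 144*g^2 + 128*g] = -48*g^2 + 288*g - 288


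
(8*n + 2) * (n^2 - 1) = 8*n^3 + 2*n^2 - 8*n - 2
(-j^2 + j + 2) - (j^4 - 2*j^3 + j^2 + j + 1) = -j^4 + 2*j^3 - 2*j^2 + 1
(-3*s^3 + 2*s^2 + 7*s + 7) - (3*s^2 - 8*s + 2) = -3*s^3 - s^2 + 15*s + 5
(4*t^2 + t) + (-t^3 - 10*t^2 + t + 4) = -t^3 - 6*t^2 + 2*t + 4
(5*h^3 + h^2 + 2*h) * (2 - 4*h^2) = -20*h^5 - 4*h^4 + 2*h^3 + 2*h^2 + 4*h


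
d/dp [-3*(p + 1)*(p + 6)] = -6*p - 21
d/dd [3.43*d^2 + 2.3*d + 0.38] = 6.86*d + 2.3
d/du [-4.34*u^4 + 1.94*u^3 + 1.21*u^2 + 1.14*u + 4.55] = -17.36*u^3 + 5.82*u^2 + 2.42*u + 1.14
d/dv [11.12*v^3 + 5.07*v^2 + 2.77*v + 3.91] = 33.36*v^2 + 10.14*v + 2.77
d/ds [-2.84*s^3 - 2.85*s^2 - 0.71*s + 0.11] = -8.52*s^2 - 5.7*s - 0.71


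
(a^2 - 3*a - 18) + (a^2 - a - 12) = 2*a^2 - 4*a - 30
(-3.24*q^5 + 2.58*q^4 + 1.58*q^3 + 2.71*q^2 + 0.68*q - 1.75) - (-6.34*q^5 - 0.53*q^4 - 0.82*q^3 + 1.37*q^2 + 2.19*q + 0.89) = 3.1*q^5 + 3.11*q^4 + 2.4*q^3 + 1.34*q^2 - 1.51*q - 2.64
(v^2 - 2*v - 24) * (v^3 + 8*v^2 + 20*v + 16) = v^5 + 6*v^4 - 20*v^3 - 216*v^2 - 512*v - 384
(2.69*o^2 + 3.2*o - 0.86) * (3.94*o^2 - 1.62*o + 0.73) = 10.5986*o^4 + 8.2502*o^3 - 6.6087*o^2 + 3.7292*o - 0.6278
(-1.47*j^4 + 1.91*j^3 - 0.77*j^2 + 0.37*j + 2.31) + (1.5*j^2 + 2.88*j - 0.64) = -1.47*j^4 + 1.91*j^3 + 0.73*j^2 + 3.25*j + 1.67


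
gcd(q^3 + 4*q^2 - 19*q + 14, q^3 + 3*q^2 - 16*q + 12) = q^2 - 3*q + 2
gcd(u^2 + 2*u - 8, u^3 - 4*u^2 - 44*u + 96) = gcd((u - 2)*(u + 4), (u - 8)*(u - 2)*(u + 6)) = u - 2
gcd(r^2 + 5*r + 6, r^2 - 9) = r + 3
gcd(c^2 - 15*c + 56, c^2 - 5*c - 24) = c - 8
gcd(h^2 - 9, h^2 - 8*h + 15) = h - 3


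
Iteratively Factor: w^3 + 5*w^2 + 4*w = (w + 1)*(w^2 + 4*w) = w*(w + 1)*(w + 4)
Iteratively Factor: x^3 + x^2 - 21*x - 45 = (x + 3)*(x^2 - 2*x - 15) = (x + 3)^2*(x - 5)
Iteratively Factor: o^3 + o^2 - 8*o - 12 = (o + 2)*(o^2 - o - 6) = (o - 3)*(o + 2)*(o + 2)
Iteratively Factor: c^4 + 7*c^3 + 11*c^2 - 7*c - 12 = (c + 1)*(c^3 + 6*c^2 + 5*c - 12) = (c + 1)*(c + 4)*(c^2 + 2*c - 3) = (c + 1)*(c + 3)*(c + 4)*(c - 1)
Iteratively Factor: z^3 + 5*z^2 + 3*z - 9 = (z + 3)*(z^2 + 2*z - 3) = (z - 1)*(z + 3)*(z + 3)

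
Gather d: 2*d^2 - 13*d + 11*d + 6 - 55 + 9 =2*d^2 - 2*d - 40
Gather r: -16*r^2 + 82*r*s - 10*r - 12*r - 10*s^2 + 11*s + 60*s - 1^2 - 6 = -16*r^2 + r*(82*s - 22) - 10*s^2 + 71*s - 7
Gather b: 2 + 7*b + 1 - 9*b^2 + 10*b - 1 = -9*b^2 + 17*b + 2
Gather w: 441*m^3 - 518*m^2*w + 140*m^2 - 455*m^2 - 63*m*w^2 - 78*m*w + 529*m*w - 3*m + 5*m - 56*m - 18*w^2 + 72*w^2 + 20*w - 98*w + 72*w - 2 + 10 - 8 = 441*m^3 - 315*m^2 - 54*m + w^2*(54 - 63*m) + w*(-518*m^2 + 451*m - 6)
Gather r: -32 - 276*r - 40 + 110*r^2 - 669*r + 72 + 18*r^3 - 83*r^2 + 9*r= 18*r^3 + 27*r^2 - 936*r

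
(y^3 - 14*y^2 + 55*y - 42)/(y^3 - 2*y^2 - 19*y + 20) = (y^2 - 13*y + 42)/(y^2 - y - 20)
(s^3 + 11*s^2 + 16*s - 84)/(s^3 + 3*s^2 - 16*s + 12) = (s + 7)/(s - 1)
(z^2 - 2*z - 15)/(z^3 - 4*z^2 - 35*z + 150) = (z + 3)/(z^2 + z - 30)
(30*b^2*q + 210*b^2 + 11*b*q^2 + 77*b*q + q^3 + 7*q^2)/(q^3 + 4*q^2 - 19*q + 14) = (30*b^2 + 11*b*q + q^2)/(q^2 - 3*q + 2)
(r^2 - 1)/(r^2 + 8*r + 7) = (r - 1)/(r + 7)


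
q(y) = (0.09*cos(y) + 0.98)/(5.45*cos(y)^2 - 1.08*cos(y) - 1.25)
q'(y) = (10.9*sin(y)*cos(y) - 1.08*sin(y))*(0.09*cos(y) + 0.98)/(5.45*cos(y)^2 - 1.08*cos(y) - 1.25)^2 - 0.09*sin(y)/(5.45*cos(y)^2 - 1.08*cos(y) - 1.25) = (0.4905*cos(y)^2 + 10.682*cos(y) - 0.9459)*sin(y)/(29.7025*cos(y)^4 - 11.772*cos(y)^3 - 12.4586*cos(y)^2 + 2.7*cos(y) + 1.5625)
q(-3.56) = 0.21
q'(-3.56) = -0.23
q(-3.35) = 0.18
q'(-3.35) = -0.09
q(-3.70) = 0.25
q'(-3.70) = -0.40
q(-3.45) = 0.19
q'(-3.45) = -0.15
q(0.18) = 0.36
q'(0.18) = 0.20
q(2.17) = 0.85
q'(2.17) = -4.71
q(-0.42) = 0.46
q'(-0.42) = -0.71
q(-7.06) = 1.39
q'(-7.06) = -8.59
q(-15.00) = 0.34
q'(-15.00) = 0.77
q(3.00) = 0.17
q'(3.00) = -0.06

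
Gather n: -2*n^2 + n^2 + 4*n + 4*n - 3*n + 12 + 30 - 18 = -n^2 + 5*n + 24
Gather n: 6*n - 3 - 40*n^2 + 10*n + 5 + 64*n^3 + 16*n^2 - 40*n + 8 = 64*n^3 - 24*n^2 - 24*n + 10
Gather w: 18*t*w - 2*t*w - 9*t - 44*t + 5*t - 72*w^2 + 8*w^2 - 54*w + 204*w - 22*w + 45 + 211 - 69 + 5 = -48*t - 64*w^2 + w*(16*t + 128) + 192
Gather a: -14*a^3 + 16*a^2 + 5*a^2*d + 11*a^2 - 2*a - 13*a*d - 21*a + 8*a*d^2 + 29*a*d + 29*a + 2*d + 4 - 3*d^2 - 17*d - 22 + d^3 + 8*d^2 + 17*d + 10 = -14*a^3 + a^2*(5*d + 27) + a*(8*d^2 + 16*d + 6) + d^3 + 5*d^2 + 2*d - 8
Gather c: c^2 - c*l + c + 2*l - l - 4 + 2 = c^2 + c*(1 - l) + l - 2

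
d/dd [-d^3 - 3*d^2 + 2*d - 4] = -3*d^2 - 6*d + 2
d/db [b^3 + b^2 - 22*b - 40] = 3*b^2 + 2*b - 22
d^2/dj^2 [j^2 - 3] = 2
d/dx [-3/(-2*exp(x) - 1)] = -6*exp(x)/(2*exp(x) + 1)^2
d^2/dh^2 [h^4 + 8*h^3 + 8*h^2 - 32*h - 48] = 12*h^2 + 48*h + 16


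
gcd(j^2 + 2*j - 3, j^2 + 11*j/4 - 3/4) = j + 3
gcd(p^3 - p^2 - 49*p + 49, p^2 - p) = p - 1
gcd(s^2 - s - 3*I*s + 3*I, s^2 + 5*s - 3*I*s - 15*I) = s - 3*I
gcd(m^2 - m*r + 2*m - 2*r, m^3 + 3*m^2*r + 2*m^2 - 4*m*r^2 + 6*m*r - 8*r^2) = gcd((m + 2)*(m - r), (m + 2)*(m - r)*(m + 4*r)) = -m^2 + m*r - 2*m + 2*r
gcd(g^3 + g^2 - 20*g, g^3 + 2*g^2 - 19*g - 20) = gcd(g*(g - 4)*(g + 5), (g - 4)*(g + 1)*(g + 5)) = g^2 + g - 20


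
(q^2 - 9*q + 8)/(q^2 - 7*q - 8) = (q - 1)/(q + 1)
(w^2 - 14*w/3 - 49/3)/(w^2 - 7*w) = (w + 7/3)/w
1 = 1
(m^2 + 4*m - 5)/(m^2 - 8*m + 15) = (m^2 + 4*m - 5)/(m^2 - 8*m + 15)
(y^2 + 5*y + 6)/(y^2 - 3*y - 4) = (y^2 + 5*y + 6)/(y^2 - 3*y - 4)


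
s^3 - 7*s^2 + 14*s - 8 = (s - 4)*(s - 2)*(s - 1)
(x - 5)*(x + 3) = x^2 - 2*x - 15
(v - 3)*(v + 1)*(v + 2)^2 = v^4 + 2*v^3 - 7*v^2 - 20*v - 12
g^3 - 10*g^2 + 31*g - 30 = (g - 5)*(g - 3)*(g - 2)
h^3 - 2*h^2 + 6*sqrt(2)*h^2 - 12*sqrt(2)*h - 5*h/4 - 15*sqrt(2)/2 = (h - 5/2)*(h + 1/2)*(h + 6*sqrt(2))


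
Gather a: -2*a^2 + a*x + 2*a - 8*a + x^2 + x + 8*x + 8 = -2*a^2 + a*(x - 6) + x^2 + 9*x + 8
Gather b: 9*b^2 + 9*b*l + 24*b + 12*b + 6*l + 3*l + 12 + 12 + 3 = 9*b^2 + b*(9*l + 36) + 9*l + 27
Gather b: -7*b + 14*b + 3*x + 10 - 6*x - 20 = 7*b - 3*x - 10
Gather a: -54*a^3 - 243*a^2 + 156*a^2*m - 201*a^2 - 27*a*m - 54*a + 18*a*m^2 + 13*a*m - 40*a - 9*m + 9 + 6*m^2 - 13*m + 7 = -54*a^3 + a^2*(156*m - 444) + a*(18*m^2 - 14*m - 94) + 6*m^2 - 22*m + 16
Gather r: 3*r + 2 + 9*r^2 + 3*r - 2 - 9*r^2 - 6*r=0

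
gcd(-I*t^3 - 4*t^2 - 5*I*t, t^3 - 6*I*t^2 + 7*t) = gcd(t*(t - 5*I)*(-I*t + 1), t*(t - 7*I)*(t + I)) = t^2 + I*t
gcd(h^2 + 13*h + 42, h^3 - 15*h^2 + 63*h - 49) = 1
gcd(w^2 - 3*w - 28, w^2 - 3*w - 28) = w^2 - 3*w - 28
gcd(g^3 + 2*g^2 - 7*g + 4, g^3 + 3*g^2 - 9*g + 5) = g^2 - 2*g + 1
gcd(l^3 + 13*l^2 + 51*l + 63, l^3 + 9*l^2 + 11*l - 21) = l^2 + 10*l + 21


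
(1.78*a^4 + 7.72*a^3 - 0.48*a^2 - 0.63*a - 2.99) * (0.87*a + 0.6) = 1.5486*a^5 + 7.7844*a^4 + 4.2144*a^3 - 0.8361*a^2 - 2.9793*a - 1.794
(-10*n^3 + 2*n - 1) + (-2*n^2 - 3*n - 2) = -10*n^3 - 2*n^2 - n - 3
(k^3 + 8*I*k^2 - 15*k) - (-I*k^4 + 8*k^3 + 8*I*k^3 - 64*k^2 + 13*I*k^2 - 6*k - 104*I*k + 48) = I*k^4 - 7*k^3 - 8*I*k^3 + 64*k^2 - 5*I*k^2 - 9*k + 104*I*k - 48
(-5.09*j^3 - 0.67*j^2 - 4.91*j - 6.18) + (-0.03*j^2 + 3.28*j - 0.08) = -5.09*j^3 - 0.7*j^2 - 1.63*j - 6.26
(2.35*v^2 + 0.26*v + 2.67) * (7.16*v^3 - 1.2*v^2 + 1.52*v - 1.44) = 16.826*v^5 - 0.9584*v^4 + 22.3772*v^3 - 6.1928*v^2 + 3.684*v - 3.8448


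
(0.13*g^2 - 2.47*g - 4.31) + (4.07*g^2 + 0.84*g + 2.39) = 4.2*g^2 - 1.63*g - 1.92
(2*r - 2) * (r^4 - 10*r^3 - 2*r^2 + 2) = 2*r^5 - 22*r^4 + 16*r^3 + 4*r^2 + 4*r - 4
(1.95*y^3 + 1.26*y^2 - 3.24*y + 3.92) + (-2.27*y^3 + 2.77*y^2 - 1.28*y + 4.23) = -0.32*y^3 + 4.03*y^2 - 4.52*y + 8.15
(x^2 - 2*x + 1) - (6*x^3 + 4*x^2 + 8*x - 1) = -6*x^3 - 3*x^2 - 10*x + 2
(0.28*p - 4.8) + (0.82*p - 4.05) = 1.1*p - 8.85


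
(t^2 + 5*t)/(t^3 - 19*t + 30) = t/(t^2 - 5*t + 6)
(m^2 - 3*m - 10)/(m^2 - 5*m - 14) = (m - 5)/(m - 7)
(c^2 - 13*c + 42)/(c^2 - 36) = (c - 7)/(c + 6)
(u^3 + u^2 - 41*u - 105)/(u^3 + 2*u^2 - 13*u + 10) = (u^2 - 4*u - 21)/(u^2 - 3*u + 2)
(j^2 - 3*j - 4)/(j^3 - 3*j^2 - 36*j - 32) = (j - 4)/(j^2 - 4*j - 32)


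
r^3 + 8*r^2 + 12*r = r*(r + 2)*(r + 6)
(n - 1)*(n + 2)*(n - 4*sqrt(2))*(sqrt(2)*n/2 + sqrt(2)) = sqrt(2)*n^4/2 - 4*n^3 + 3*sqrt(2)*n^3/2 - 12*n^2 - 2*sqrt(2)*n + 16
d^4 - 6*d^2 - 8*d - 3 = (d - 3)*(d + 1)^3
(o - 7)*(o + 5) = o^2 - 2*o - 35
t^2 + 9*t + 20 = (t + 4)*(t + 5)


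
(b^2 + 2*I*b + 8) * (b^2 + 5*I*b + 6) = b^4 + 7*I*b^3 + 4*b^2 + 52*I*b + 48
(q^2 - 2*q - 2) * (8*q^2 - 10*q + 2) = 8*q^4 - 26*q^3 + 6*q^2 + 16*q - 4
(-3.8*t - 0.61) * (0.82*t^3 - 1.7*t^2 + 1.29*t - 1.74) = -3.116*t^4 + 5.9598*t^3 - 3.865*t^2 + 5.8251*t + 1.0614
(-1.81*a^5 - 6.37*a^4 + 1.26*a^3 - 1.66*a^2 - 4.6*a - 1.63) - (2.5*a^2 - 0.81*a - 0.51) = -1.81*a^5 - 6.37*a^4 + 1.26*a^3 - 4.16*a^2 - 3.79*a - 1.12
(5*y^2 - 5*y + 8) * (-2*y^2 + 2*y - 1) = -10*y^4 + 20*y^3 - 31*y^2 + 21*y - 8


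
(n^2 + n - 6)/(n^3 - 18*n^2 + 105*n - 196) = (n^2 + n - 6)/(n^3 - 18*n^2 + 105*n - 196)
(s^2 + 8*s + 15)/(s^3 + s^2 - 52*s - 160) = (s + 3)/(s^2 - 4*s - 32)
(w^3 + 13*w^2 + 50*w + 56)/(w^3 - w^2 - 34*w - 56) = (w + 7)/(w - 7)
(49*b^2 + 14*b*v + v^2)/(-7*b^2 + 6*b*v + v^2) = (7*b + v)/(-b + v)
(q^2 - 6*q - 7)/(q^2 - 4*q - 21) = (q + 1)/(q + 3)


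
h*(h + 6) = h^2 + 6*h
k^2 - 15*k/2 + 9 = (k - 6)*(k - 3/2)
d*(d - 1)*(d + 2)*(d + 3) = d^4 + 4*d^3 + d^2 - 6*d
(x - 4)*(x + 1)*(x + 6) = x^3 + 3*x^2 - 22*x - 24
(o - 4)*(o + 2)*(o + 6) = o^3 + 4*o^2 - 20*o - 48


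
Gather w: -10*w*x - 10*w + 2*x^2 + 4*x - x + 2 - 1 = w*(-10*x - 10) + 2*x^2 + 3*x + 1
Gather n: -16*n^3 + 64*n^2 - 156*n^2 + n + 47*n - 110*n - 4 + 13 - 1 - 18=-16*n^3 - 92*n^2 - 62*n - 10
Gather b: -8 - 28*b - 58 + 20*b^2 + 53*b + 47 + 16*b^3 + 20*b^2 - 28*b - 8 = 16*b^3 + 40*b^2 - 3*b - 27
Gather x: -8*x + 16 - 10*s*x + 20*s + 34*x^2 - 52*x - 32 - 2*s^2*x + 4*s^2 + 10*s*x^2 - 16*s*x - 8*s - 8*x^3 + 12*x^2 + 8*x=4*s^2 + 12*s - 8*x^3 + x^2*(10*s + 46) + x*(-2*s^2 - 26*s - 52) - 16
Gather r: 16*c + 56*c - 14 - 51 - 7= 72*c - 72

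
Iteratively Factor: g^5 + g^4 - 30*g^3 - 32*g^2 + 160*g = (g)*(g^4 + g^3 - 30*g^2 - 32*g + 160) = g*(g - 2)*(g^3 + 3*g^2 - 24*g - 80) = g*(g - 5)*(g - 2)*(g^2 + 8*g + 16) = g*(g - 5)*(g - 2)*(g + 4)*(g + 4)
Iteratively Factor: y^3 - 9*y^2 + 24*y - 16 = (y - 1)*(y^2 - 8*y + 16) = (y - 4)*(y - 1)*(y - 4)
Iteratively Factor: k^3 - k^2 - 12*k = (k + 3)*(k^2 - 4*k) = k*(k + 3)*(k - 4)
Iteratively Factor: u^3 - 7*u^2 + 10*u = (u)*(u^2 - 7*u + 10) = u*(u - 2)*(u - 5)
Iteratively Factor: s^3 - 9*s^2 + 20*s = (s)*(s^2 - 9*s + 20) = s*(s - 4)*(s - 5)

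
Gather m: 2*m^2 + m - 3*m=2*m^2 - 2*m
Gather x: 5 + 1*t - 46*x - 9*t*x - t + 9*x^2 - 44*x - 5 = 9*x^2 + x*(-9*t - 90)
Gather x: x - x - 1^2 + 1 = 0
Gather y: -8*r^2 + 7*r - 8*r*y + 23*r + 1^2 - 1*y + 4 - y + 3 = -8*r^2 + 30*r + y*(-8*r - 2) + 8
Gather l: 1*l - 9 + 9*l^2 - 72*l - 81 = 9*l^2 - 71*l - 90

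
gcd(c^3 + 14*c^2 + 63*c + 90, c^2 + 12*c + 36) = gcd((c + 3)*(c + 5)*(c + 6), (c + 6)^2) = c + 6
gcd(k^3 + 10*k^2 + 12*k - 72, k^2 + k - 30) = k + 6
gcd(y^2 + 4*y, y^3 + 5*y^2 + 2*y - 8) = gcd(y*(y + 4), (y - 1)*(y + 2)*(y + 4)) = y + 4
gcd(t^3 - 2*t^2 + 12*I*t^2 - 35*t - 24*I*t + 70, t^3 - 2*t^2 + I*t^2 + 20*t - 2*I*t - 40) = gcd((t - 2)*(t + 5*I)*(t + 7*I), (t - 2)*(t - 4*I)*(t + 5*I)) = t^2 + t*(-2 + 5*I) - 10*I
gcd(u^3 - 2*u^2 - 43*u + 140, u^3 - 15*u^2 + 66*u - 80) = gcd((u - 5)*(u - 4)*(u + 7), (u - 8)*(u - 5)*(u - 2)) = u - 5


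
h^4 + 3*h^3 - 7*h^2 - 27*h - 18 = (h - 3)*(h + 1)*(h + 2)*(h + 3)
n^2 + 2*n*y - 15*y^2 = (n - 3*y)*(n + 5*y)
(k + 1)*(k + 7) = k^2 + 8*k + 7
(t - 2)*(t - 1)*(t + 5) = t^3 + 2*t^2 - 13*t + 10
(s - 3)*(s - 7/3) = s^2 - 16*s/3 + 7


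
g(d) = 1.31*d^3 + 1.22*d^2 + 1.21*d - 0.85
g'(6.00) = 157.33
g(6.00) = 333.29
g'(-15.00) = 848.86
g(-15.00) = -4165.75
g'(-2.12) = 13.70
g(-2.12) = -10.41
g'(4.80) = 103.47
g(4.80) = 177.94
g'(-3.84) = 49.79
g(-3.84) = -61.68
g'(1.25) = 10.40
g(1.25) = 5.13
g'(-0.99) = 2.65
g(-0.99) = -2.12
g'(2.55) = 32.99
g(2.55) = 31.89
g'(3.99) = 73.51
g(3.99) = 106.61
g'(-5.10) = 90.99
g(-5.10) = -149.06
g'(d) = 3.93*d^2 + 2.44*d + 1.21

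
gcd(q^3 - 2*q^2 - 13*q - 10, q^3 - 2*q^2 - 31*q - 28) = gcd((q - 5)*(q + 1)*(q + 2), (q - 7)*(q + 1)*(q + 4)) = q + 1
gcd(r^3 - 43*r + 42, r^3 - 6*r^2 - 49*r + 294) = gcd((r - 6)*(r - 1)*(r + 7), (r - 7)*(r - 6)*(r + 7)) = r^2 + r - 42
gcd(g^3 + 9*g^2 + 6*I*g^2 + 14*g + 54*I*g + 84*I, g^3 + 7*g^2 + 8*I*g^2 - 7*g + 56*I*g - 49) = g + 7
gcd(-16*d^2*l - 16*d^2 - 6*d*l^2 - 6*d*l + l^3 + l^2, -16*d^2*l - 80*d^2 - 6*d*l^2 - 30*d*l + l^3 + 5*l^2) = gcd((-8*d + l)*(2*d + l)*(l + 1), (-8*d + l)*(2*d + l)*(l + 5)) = 16*d^2 + 6*d*l - l^2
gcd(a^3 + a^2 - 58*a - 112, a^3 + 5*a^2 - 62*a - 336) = a^2 - a - 56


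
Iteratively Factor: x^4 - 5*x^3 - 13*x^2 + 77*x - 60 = (x + 4)*(x^3 - 9*x^2 + 23*x - 15) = (x - 5)*(x + 4)*(x^2 - 4*x + 3) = (x - 5)*(x - 1)*(x + 4)*(x - 3)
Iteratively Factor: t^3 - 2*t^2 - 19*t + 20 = (t - 1)*(t^2 - t - 20) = (t - 1)*(t + 4)*(t - 5)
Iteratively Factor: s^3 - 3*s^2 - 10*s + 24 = (s - 4)*(s^2 + s - 6) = (s - 4)*(s + 3)*(s - 2)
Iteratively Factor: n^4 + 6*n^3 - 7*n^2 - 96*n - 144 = (n + 3)*(n^3 + 3*n^2 - 16*n - 48) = (n + 3)^2*(n^2 - 16) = (n - 4)*(n + 3)^2*(n + 4)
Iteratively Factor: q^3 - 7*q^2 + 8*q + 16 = (q - 4)*(q^2 - 3*q - 4) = (q - 4)^2*(q + 1)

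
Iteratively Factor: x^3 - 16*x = (x - 4)*(x^2 + 4*x) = (x - 4)*(x + 4)*(x)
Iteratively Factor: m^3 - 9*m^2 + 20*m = (m - 5)*(m^2 - 4*m) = (m - 5)*(m - 4)*(m)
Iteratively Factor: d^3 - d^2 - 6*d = (d)*(d^2 - d - 6) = d*(d - 3)*(d + 2)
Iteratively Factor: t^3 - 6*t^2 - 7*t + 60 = (t - 5)*(t^2 - t - 12) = (t - 5)*(t + 3)*(t - 4)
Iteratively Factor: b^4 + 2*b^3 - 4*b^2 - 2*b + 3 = (b + 3)*(b^3 - b^2 - b + 1) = (b - 1)*(b + 3)*(b^2 - 1) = (b - 1)^2*(b + 3)*(b + 1)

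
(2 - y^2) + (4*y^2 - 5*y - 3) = 3*y^2 - 5*y - 1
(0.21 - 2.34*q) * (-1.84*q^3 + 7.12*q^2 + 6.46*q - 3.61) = 4.3056*q^4 - 17.0472*q^3 - 13.6212*q^2 + 9.804*q - 0.7581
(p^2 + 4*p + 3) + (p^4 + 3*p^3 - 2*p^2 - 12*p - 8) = p^4 + 3*p^3 - p^2 - 8*p - 5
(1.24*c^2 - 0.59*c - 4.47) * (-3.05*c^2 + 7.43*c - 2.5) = -3.782*c^4 + 11.0127*c^3 + 6.1498*c^2 - 31.7371*c + 11.175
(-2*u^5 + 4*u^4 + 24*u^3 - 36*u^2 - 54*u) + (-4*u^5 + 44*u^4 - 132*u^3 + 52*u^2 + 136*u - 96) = -6*u^5 + 48*u^4 - 108*u^3 + 16*u^2 + 82*u - 96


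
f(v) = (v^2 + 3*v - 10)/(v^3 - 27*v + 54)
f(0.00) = -0.19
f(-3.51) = -0.08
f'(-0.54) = -0.04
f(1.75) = -0.14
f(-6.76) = -0.21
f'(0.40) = -0.03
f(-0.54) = -0.17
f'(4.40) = -1.11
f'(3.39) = -35.90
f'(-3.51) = -0.03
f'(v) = (27 - 3*v^2)*(v^2 + 3*v - 10)/(v^3 - 27*v + 54)^2 + (2*v + 3)/(v^3 - 27*v + 54) = (-v^3 - 9*v^2 - 24*v + 36)/(v^5 + 3*v^4 - 45*v^3 - 27*v^2 + 648*v - 972)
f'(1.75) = 0.33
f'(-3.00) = -0.03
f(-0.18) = -0.18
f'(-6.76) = -0.18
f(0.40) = -0.20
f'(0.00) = -0.04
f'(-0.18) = -0.04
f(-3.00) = -0.09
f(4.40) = 1.11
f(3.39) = 8.17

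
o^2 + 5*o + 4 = (o + 1)*(o + 4)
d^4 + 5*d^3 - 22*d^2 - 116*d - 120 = (d - 5)*(d + 2)^2*(d + 6)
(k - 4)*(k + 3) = k^2 - k - 12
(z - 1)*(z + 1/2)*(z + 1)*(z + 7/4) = z^4 + 9*z^3/4 - z^2/8 - 9*z/4 - 7/8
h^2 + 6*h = h*(h + 6)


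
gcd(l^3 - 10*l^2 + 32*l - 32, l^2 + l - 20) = l - 4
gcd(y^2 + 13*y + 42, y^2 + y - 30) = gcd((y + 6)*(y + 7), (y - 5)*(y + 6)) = y + 6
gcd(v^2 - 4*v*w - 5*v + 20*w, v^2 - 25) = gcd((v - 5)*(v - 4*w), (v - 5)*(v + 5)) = v - 5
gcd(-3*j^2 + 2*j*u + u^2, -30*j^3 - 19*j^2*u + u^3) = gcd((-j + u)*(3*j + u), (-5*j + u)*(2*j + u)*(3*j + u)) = 3*j + u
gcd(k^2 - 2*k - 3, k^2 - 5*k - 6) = k + 1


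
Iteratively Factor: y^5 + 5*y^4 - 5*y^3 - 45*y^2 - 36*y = (y + 4)*(y^4 + y^3 - 9*y^2 - 9*y) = (y + 3)*(y + 4)*(y^3 - 2*y^2 - 3*y) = (y - 3)*(y + 3)*(y + 4)*(y^2 + y) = (y - 3)*(y + 1)*(y + 3)*(y + 4)*(y)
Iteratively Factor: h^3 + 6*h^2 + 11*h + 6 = (h + 2)*(h^2 + 4*h + 3) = (h + 2)*(h + 3)*(h + 1)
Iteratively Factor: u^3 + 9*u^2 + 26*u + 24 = (u + 4)*(u^2 + 5*u + 6) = (u + 3)*(u + 4)*(u + 2)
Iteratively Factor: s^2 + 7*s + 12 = (s + 4)*(s + 3)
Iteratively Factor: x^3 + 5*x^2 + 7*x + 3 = (x + 1)*(x^2 + 4*x + 3) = (x + 1)^2*(x + 3)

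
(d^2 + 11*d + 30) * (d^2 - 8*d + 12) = d^4 + 3*d^3 - 46*d^2 - 108*d + 360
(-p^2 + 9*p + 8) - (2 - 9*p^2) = 8*p^2 + 9*p + 6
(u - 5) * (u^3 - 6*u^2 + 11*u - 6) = u^4 - 11*u^3 + 41*u^2 - 61*u + 30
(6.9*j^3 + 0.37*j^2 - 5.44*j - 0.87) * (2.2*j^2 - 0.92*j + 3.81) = 15.18*j^5 - 5.534*j^4 + 13.9806*j^3 + 4.5005*j^2 - 19.926*j - 3.3147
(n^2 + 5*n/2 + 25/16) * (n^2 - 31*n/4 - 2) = n^4 - 21*n^3/4 - 317*n^2/16 - 1095*n/64 - 25/8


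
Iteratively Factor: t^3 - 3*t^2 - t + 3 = (t - 1)*(t^2 - 2*t - 3) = (t - 3)*(t - 1)*(t + 1)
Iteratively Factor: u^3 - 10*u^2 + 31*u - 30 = (u - 3)*(u^2 - 7*u + 10) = (u - 5)*(u - 3)*(u - 2)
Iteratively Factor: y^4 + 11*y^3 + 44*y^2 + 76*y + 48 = (y + 3)*(y^3 + 8*y^2 + 20*y + 16) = (y + 3)*(y + 4)*(y^2 + 4*y + 4) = (y + 2)*(y + 3)*(y + 4)*(y + 2)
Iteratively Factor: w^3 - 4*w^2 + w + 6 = (w - 2)*(w^2 - 2*w - 3) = (w - 2)*(w + 1)*(w - 3)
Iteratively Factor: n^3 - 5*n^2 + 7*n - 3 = (n - 1)*(n^2 - 4*n + 3) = (n - 3)*(n - 1)*(n - 1)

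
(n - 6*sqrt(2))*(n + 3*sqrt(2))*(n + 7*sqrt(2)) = n^3 + 4*sqrt(2)*n^2 - 78*n - 252*sqrt(2)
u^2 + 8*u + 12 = (u + 2)*(u + 6)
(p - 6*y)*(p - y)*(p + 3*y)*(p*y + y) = p^4*y - 4*p^3*y^2 + p^3*y - 15*p^2*y^3 - 4*p^2*y^2 + 18*p*y^4 - 15*p*y^3 + 18*y^4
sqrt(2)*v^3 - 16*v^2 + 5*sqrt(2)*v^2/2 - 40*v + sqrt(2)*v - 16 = (v + 2)*(v - 8*sqrt(2))*(sqrt(2)*v + sqrt(2)/2)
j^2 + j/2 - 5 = (j - 2)*(j + 5/2)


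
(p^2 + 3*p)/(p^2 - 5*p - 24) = p/(p - 8)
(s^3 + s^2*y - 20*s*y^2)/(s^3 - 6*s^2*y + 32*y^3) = s*(-s - 5*y)/(-s^2 + 2*s*y + 8*y^2)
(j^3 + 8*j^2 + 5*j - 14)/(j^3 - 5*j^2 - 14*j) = (j^2 + 6*j - 7)/(j*(j - 7))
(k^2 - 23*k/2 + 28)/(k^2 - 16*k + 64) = (k - 7/2)/(k - 8)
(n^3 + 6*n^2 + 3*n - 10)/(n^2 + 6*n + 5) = (n^2 + n - 2)/(n + 1)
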